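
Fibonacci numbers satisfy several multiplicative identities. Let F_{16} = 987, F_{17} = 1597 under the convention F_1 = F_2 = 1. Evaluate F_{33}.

By the addition formula F_{m+n} = F_m F_{n+1} + F_{m−1} F_n with m=17, n=16: F_{33} = 1597·1597 + 987·987 = 2550409 + 974169 = 3524578.

3524578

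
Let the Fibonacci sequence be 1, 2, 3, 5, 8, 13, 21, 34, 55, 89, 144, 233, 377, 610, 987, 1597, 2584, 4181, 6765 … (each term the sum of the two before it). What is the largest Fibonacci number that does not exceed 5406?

4181 ≤ 5406 < 6765, so the largest Fibonacci number not exceeding 5406 is 4181.

4181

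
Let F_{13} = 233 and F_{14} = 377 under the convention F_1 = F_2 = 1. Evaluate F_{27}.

By F_{2k+1} = F_k² + F_{k+1}²: F_{27} = 233² + 377² = 54289 + 142129 = 196418.

196418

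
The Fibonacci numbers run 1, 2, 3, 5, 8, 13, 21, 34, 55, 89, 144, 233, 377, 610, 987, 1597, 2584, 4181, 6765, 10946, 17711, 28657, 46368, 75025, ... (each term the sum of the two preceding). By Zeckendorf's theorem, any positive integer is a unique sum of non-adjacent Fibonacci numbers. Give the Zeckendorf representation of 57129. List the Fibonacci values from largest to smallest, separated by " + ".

46368 + 6765 + 2584 + 987 + 377 + 34 + 13 + 1

Greedily peel off the largest Fibonacci term at each step:
57129 − 46368 = 10761
10761 − 6765 = 3996
3996 − 2584 = 1412
1412 − 987 = 425
425 − 377 = 48
48 − 34 = 14
14 − 13 = 1
1 − 1 = 0
So 57129 = 46368 + 6765 + 2584 + 987 + 377 + 34 + 13 + 1, with no two terms consecutive in the sequence.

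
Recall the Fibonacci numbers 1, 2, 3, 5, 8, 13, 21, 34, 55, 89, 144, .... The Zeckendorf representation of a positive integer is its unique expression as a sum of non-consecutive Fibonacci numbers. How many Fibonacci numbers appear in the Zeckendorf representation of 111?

subtract 89 from 111: 22 remains
subtract 21 from 22: 1 remains
subtract 1 from 1: 0 remains
111 = 89 + 21 + 1, which has 3 terms.

3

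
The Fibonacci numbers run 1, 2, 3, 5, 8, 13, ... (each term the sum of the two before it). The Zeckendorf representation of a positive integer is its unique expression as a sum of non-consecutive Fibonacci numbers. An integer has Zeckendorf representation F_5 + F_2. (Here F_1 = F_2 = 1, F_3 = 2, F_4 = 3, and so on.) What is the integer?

6

F_5 + F_2 = 5 + 1 = 6.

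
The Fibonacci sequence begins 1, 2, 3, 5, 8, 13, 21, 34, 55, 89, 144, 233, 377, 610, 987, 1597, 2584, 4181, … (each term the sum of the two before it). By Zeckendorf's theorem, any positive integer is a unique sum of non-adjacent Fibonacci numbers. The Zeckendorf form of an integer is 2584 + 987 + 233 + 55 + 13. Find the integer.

2584 + 987 + 233 + 55 + 13 = 3872.

3872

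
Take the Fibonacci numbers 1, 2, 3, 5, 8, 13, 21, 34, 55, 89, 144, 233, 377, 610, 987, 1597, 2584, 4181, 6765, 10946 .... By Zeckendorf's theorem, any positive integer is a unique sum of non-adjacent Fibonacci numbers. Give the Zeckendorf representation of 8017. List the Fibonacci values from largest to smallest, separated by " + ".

6765 + 987 + 233 + 21 + 8 + 3

largest Fibonacci ≤ 8017 is 6765; 8017 − 6765 = 1252
largest Fibonacci ≤ 1252 is 987; 1252 − 987 = 265
largest Fibonacci ≤ 265 is 233; 265 − 233 = 32
largest Fibonacci ≤ 32 is 21; 32 − 21 = 11
largest Fibonacci ≤ 11 is 8; 11 − 8 = 3
largest Fibonacci ≤ 3 is 3; 3 − 3 = 0
So 8017 = 6765 + 987 + 233 + 21 + 8 + 3, with no two terms consecutive in the sequence.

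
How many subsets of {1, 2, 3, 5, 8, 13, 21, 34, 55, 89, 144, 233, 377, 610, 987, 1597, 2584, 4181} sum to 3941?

27

3941 = 2584+987+233+89+34+13+1 = 2584+987+233+89+34+8+5+1 = 2584+610+377+233+89+34+13+1 = 2584+987+233+89+34+8+3+2+1 = … (23 more), for 27 in all.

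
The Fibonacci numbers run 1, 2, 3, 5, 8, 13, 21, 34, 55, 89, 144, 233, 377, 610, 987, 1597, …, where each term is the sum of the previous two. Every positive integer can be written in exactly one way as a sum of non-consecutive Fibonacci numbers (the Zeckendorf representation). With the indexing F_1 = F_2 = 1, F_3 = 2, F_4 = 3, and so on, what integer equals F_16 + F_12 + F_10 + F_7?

F_16 + F_12 + F_10 + F_7 = 987 + 144 + 55 + 13 = 1199.

1199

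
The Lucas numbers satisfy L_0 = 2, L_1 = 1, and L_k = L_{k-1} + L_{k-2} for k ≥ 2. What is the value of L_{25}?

167761

Iterating the recurrence up to L_{21} = 24476 and L_{20} = 15127:
L_{22} = L_{21} + L_{20} = 24476 + 15127 = 39603
L_{23} = L_{22} + L_{21} = 39603 + 24476 = 64079
L_{24} = L_{23} + L_{22} = 64079 + 39603 = 103682
L_{25} = L_{24} + L_{23} = 103682 + 64079 = 167761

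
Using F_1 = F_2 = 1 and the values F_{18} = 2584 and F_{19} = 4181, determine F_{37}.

24157817

By F_{2k+1} = F_k² + F_{k+1}²: F_{37} = 2584² + 4181² = 6677056 + 17480761 = 24157817.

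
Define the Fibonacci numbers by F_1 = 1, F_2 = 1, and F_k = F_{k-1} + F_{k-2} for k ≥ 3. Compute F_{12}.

144

Iterating the recurrence up to F_{7} = 13 and F_{6} = 8:
F_{8} = F_{7} + F_{6} = 13 + 8 = 21
F_{9} = F_{8} + F_{7} = 21 + 13 = 34
F_{10} = F_{9} + F_{8} = 34 + 21 = 55
F_{11} = F_{10} + F_{9} = 55 + 34 = 89
F_{12} = F_{11} + F_{10} = 89 + 55 = 144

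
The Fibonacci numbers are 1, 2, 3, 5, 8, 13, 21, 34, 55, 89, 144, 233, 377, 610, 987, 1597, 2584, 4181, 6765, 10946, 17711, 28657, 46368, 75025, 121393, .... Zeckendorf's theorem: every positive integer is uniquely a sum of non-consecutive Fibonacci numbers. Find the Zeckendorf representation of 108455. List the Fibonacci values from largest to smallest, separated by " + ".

take 75025 (≤ 108455); 108455 − 75025 = 33430
take 28657 (≤ 33430); 33430 − 28657 = 4773
take 4181 (≤ 4773); 4773 − 4181 = 592
take 377 (≤ 592); 592 − 377 = 215
take 144 (≤ 215); 215 − 144 = 71
take 55 (≤ 71); 71 − 55 = 16
take 13 (≤ 16); 16 − 13 = 3
take 3 (≤ 3); 3 − 3 = 0
So 108455 = 75025 + 28657 + 4181 + 377 + 144 + 55 + 13 + 3, with no two terms consecutive in the sequence.

75025 + 28657 + 4181 + 377 + 144 + 55 + 13 + 3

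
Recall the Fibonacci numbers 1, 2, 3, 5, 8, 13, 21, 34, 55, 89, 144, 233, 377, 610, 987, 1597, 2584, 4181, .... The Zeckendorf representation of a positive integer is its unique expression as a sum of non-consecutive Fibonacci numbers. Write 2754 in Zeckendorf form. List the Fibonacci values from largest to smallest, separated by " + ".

subtract 2584 from 2754: 170 remains
subtract 144 from 170: 26 remains
subtract 21 from 26: 5 remains
subtract 5 from 5: 0 remains
So 2754 = 2584 + 144 + 21 + 5, with no two terms consecutive in the sequence.

2584 + 144 + 21 + 5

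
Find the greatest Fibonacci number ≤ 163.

144 ≤ 163 < 233, so the largest Fibonacci number not exceeding 163 is 144.

144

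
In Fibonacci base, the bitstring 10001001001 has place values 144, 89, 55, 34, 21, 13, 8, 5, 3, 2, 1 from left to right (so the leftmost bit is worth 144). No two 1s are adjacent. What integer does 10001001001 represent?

171

Summing the place values of the 1 bits: 144 + 21 + 5 + 1 = 171.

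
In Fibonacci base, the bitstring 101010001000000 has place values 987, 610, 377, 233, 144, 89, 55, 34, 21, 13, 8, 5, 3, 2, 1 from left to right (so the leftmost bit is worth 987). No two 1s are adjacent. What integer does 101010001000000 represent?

Summing the place values of the 1 bits: 987 + 377 + 144 + 21 = 1529.

1529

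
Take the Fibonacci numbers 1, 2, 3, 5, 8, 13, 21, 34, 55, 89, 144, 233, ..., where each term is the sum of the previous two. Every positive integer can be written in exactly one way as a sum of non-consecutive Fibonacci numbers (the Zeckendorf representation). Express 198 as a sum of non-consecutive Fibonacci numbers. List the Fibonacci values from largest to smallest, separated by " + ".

take 144 (≤ 198); 198 − 144 = 54
take 34 (≤ 54); 54 − 34 = 20
take 13 (≤ 20); 20 − 13 = 7
take 5 (≤ 7); 7 − 5 = 2
take 2 (≤ 2); 2 − 2 = 0
So 198 = 144 + 34 + 13 + 5 + 2, with no two terms consecutive in the sequence.

144 + 34 + 13 + 5 + 2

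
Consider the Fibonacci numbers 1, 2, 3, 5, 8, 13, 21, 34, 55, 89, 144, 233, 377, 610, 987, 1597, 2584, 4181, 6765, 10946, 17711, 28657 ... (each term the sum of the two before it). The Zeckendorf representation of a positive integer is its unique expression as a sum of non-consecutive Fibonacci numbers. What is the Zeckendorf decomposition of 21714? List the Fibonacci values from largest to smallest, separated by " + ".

17711 + 2584 + 987 + 377 + 55

17711 ≤ 21714 < 28657, so take 17711; remainder 4003
2584 ≤ 4003 < 4181, so take 2584; remainder 1419
987 ≤ 1419 < 1597, so take 987; remainder 432
377 ≤ 432 < 610, so take 377; remainder 55
55 ≤ 55 < 89, so take 55; remainder 0
So 21714 = 17711 + 2584 + 987 + 377 + 55, with no two terms consecutive in the sequence.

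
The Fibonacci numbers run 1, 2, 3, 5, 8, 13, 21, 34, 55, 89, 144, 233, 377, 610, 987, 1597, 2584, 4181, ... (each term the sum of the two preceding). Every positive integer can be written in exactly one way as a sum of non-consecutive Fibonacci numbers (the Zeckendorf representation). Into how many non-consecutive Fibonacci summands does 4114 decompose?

Greedily peel off the largest Fibonacci term at each step:
largest Fibonacci ≤ 4114 is 2584; 4114 − 2584 = 1530
largest Fibonacci ≤ 1530 is 987; 1530 − 987 = 543
largest Fibonacci ≤ 543 is 377; 543 − 377 = 166
largest Fibonacci ≤ 166 is 144; 166 − 144 = 22
largest Fibonacci ≤ 22 is 21; 22 − 21 = 1
largest Fibonacci ≤ 1 is 1; 1 − 1 = 0
4114 = 2584 + 987 + 377 + 144 + 21 + 1, which has 6 terms.

6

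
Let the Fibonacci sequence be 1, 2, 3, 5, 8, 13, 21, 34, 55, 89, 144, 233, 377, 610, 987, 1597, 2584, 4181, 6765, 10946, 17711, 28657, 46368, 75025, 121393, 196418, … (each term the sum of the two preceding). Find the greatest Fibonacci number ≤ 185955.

121393 ≤ 185955 < 196418, so the largest Fibonacci number not exceeding 185955 is 121393.

121393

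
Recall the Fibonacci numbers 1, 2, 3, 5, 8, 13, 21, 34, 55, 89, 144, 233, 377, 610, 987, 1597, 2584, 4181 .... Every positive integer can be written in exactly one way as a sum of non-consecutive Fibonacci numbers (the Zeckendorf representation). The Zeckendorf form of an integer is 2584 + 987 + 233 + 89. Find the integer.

2584 + 987 + 233 + 89 = 3893.

3893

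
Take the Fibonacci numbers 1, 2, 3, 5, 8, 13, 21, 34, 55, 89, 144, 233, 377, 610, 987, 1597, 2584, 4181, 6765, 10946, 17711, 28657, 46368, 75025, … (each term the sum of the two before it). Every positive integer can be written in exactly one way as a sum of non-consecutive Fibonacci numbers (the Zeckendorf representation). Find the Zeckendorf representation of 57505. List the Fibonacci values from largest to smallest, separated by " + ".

46368 + 10946 + 144 + 34 + 13

subtract 46368 from 57505: 11137 remains
subtract 10946 from 11137: 191 remains
subtract 144 from 191: 47 remains
subtract 34 from 47: 13 remains
subtract 13 from 13: 0 remains
So 57505 = 46368 + 10946 + 144 + 34 + 13, with no two terms consecutive in the sequence.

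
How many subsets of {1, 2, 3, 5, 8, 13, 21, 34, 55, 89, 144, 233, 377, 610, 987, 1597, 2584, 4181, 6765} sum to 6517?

Starting from the Zeckendorf form and repeatedly splitting a term F_k into F_{k−1} + F_{k−2} (when neither is already used) reaches every representation.
6517 = 4181+1597+610+89+34+5+1 = 4181+1597+610+89+34+3+2+1 = 4181+1597+610+89+21+13+5+1 = 4181+1597+377+233+89+34+5+1 = 4181+1597+610+89+21+13+3+2+1 = … (36 more), for 41 in all.

41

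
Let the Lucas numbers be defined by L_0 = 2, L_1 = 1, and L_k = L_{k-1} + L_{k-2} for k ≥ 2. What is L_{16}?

2207

Iterating the recurrence up to L_{12} = 322 and L_{11} = 199:
L_{13} = L_{12} + L_{11} = 322 + 199 = 521
L_{14} = L_{13} + L_{12} = 521 + 322 = 843
L_{15} = L_{14} + L_{13} = 843 + 521 = 1364
L_{16} = L_{15} + L_{14} = 1364 + 843 = 2207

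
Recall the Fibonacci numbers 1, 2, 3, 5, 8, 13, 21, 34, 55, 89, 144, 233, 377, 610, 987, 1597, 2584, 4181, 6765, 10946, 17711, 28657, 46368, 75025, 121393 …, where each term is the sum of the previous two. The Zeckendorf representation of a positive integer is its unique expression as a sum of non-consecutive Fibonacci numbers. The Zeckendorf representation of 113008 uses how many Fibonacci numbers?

10

largest Fibonacci ≤ 113008 is 75025; 113008 − 75025 = 37983
largest Fibonacci ≤ 37983 is 28657; 37983 − 28657 = 9326
largest Fibonacci ≤ 9326 is 6765; 9326 − 6765 = 2561
largest Fibonacci ≤ 2561 is 1597; 2561 − 1597 = 964
largest Fibonacci ≤ 964 is 610; 964 − 610 = 354
largest Fibonacci ≤ 354 is 233; 354 − 233 = 121
largest Fibonacci ≤ 121 is 89; 121 − 89 = 32
largest Fibonacci ≤ 32 is 21; 32 − 21 = 11
largest Fibonacci ≤ 11 is 8; 11 − 8 = 3
largest Fibonacci ≤ 3 is 3; 3 − 3 = 0
113008 = 75025 + 28657 + 6765 + 1597 + 610 + 233 + 89 + 21 + 8 + 3, which has 10 terms.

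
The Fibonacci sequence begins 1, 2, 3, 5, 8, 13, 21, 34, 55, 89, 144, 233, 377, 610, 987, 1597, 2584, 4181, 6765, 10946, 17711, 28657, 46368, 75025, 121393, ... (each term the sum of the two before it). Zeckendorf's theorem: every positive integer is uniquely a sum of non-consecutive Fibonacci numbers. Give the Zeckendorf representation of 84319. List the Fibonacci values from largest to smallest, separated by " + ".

largest Fibonacci ≤ 84319 is 75025; 84319 − 75025 = 9294
largest Fibonacci ≤ 9294 is 6765; 9294 − 6765 = 2529
largest Fibonacci ≤ 2529 is 1597; 2529 − 1597 = 932
largest Fibonacci ≤ 932 is 610; 932 − 610 = 322
largest Fibonacci ≤ 322 is 233; 322 − 233 = 89
largest Fibonacci ≤ 89 is 89; 89 − 89 = 0
So 84319 = 75025 + 6765 + 1597 + 610 + 233 + 89, with no two terms consecutive in the sequence.

75025 + 6765 + 1597 + 610 + 233 + 89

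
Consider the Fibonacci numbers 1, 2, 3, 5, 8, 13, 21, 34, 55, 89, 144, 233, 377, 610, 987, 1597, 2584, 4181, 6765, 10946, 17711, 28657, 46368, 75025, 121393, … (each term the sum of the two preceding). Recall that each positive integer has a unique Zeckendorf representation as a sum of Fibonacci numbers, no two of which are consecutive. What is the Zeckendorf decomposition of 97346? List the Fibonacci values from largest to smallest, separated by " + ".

Greedily peel off the largest Fibonacci term at each step:
97346: greatest Fibonacci not exceeding it is 75025, leaving 22321
22321: greatest Fibonacci not exceeding it is 17711, leaving 4610
4610: greatest Fibonacci not exceeding it is 4181, leaving 429
429: greatest Fibonacci not exceeding it is 377, leaving 52
52: greatest Fibonacci not exceeding it is 34, leaving 18
18: greatest Fibonacci not exceeding it is 13, leaving 5
5: greatest Fibonacci not exceeding it is 5, leaving 0
So 97346 = 75025 + 17711 + 4181 + 377 + 34 + 13 + 5, with no two terms consecutive in the sequence.

75025 + 17711 + 4181 + 377 + 34 + 13 + 5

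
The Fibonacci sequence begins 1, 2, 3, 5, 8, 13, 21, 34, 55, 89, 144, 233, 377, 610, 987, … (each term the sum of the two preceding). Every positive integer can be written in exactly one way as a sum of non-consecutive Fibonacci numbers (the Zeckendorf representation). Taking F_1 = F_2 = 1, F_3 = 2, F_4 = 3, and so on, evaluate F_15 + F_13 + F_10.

F_15 + F_13 + F_10 = 610 + 233 + 55 = 898.

898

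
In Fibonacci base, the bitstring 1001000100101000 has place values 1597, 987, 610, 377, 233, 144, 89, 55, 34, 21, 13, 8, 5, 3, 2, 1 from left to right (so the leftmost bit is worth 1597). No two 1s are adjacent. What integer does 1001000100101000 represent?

Summing the place values of the 1 bits: 1597 + 377 + 55 + 13 + 5 = 2047.

2047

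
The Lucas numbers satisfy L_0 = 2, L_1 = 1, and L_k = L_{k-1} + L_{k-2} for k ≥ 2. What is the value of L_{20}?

15127

Iterating the recurrence up to L_{16} = 2207 and L_{15} = 1364:
L_{17} = L_{16} + L_{15} = 2207 + 1364 = 3571
L_{18} = L_{17} + L_{16} = 3571 + 2207 = 5778
L_{19} = L_{18} + L_{17} = 5778 + 3571 = 9349
L_{20} = L_{19} + L_{18} = 9349 + 5778 = 15127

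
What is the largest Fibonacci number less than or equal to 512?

377 ≤ 512 < 610, so the largest Fibonacci number not exceeding 512 is 377.

377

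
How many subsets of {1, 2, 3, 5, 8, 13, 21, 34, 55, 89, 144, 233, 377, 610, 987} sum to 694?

21

Each representation comes from the Zeckendorf form by replacing some F_k with F_{k−1} + F_{k−2} where possible.
694 = 610+55+21+8 = 610+55+21+5+3 = 377+233+55+21+8 = … (18 more), for 21 in all.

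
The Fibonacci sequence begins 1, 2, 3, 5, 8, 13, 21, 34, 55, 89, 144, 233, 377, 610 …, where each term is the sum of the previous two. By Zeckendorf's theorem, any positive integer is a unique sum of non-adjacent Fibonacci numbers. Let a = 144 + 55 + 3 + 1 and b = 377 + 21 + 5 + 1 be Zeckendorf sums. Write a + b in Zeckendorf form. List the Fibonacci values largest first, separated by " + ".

377 + 144 + 55 + 21 + 8 + 2

The two numbers are 203 and 404, so their sum is 607.
Greedy algorithm:
607 − 377 = 230
230 − 144 = 86
86 − 55 = 31
31 − 21 = 10
10 − 8 = 2
2 − 2 = 0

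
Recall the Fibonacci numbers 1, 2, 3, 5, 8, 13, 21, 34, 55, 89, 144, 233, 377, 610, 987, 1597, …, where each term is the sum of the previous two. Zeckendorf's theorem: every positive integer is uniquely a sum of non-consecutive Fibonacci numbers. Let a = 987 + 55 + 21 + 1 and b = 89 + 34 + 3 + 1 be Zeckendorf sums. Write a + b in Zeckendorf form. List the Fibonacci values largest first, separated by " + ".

The two numbers are 1064 and 127, so their sum is 1191.
Repeatedly subtract the largest Fibonacci number that fits:
take 987 (≤ 1191); 1191 − 987 = 204
take 144 (≤ 204); 204 − 144 = 60
take 55 (≤ 60); 60 − 55 = 5
take 5 (≤ 5); 5 − 5 = 0

987 + 144 + 55 + 5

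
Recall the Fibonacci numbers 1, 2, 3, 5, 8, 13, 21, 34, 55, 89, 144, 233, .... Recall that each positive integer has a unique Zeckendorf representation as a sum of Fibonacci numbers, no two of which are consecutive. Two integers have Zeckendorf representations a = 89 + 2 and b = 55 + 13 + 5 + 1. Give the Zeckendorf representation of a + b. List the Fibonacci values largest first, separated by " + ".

144 + 21

The two numbers are 91 and 74, so their sum is 165.
largest Fibonacci ≤ 165 is 144; 165 − 144 = 21
largest Fibonacci ≤ 21 is 21; 21 − 21 = 0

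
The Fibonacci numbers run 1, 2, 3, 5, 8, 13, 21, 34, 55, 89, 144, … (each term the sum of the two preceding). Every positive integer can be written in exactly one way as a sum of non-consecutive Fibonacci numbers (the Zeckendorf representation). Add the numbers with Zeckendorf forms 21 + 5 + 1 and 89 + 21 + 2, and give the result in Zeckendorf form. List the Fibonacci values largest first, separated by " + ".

89 + 34 + 13 + 3

The two numbers are 27 and 112, so their sum is 139.
Greedily peel off the largest Fibonacci term at each step:
largest Fibonacci ≤ 139 is 89; 139 − 89 = 50
largest Fibonacci ≤ 50 is 34; 50 − 34 = 16
largest Fibonacci ≤ 16 is 13; 16 − 13 = 3
largest Fibonacci ≤ 3 is 3; 3 − 3 = 0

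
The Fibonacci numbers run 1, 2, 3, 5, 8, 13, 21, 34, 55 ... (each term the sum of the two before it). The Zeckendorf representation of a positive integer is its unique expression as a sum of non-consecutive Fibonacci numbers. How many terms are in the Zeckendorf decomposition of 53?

Greedy algorithm:
take 34 (≤ 53); 53 − 34 = 19
take 13 (≤ 19); 19 − 13 = 6
take 5 (≤ 6); 6 − 5 = 1
take 1 (≤ 1); 1 − 1 = 0
53 = 34 + 13 + 5 + 1, which has 4 terms.

4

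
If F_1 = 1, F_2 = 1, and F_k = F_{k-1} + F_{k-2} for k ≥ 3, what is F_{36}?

14930352

Iterating the recurrence up to F_{29} = 514229 and F_{28} = 317811:
F_{30} = F_{29} + F_{28} = 514229 + 317811 = 832040
F_{31} = F_{30} + F_{29} = 832040 + 514229 = 1346269
F_{32} = F_{31} + F_{30} = 1346269 + 832040 = 2178309
F_{33} = F_{32} + F_{31} = 2178309 + 1346269 = 3524578
F_{34} = F_{33} + F_{32} = 3524578 + 2178309 = 5702887
F_{35} = F_{34} + F_{33} = 5702887 + 3524578 = 9227465
F_{36} = F_{35} + F_{34} = 9227465 + 5702887 = 14930352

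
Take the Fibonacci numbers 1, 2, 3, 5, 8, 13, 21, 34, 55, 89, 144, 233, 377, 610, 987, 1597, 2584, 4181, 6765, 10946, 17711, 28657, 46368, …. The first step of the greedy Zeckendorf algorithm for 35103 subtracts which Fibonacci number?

28657

28657 ≤ 35103 < 46368, so the largest Fibonacci number not exceeding 35103 is 28657.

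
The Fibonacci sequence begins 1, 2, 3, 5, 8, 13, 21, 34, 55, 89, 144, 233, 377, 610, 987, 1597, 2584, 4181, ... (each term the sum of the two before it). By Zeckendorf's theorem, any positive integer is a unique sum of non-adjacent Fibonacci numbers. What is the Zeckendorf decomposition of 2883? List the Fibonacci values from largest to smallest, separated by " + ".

Repeatedly subtract the largest Fibonacci number that fits:
2883 − 2584 = 299
299 − 233 = 66
66 − 55 = 11
11 − 8 = 3
3 − 3 = 0
So 2883 = 2584 + 233 + 55 + 8 + 3, with no two terms consecutive in the sequence.

2584 + 233 + 55 + 8 + 3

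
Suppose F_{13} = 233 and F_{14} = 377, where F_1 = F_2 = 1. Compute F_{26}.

121393

By the doubling identity F_{2k} = F_k(2F_{k+1} − F_k): F_{26} = 233·(2·377 − 233) = 233·521 = 121393.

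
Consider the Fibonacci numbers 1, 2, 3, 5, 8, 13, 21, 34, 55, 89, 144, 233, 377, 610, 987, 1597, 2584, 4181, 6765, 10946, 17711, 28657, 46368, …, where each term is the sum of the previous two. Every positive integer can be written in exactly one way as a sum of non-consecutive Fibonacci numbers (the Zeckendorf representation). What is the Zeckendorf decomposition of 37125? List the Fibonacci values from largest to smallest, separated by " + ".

28657 ≤ 37125 < 46368, so take 28657; remainder 8468
6765 ≤ 8468 < 10946, so take 6765; remainder 1703
1597 ≤ 1703 < 2584, so take 1597; remainder 106
89 ≤ 106 < 144, so take 89; remainder 17
13 ≤ 17 < 21, so take 13; remainder 4
3 ≤ 4 < 5, so take 3; remainder 1
1 ≤ 1 < 2, so take 1; remainder 0
So 37125 = 28657 + 6765 + 1597 + 89 + 13 + 3 + 1, with no two terms consecutive in the sequence.

28657 + 6765 + 1597 + 89 + 13 + 3 + 1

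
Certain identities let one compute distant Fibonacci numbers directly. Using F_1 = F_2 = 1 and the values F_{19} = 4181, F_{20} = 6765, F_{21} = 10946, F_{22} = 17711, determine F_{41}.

165580141

By the addition formula F_{m+n} = F_m F_{n+1} + F_{m−1} F_n with m=22, n=19: F_{41} = 17711·6765 + 10946·4181 = 119814915 + 45765226 = 165580141.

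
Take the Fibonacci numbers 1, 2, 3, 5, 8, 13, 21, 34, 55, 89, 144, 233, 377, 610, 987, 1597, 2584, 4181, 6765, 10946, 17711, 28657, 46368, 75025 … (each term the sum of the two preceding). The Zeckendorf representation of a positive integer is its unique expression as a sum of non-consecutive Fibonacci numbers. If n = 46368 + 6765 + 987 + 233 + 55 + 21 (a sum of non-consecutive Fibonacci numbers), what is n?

54429

46368 + 6765 + 987 + 233 + 55 + 21 = 54429.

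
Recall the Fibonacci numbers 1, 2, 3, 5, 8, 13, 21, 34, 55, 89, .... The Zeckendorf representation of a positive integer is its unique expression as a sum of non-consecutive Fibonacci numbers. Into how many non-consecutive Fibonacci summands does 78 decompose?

3

Greedily peel off the largest Fibonacci term at each step:
subtract 55 from 78: 23 remains
subtract 21 from 23: 2 remains
subtract 2 from 2: 0 remains
78 = 55 + 21 + 2, which has 3 terms.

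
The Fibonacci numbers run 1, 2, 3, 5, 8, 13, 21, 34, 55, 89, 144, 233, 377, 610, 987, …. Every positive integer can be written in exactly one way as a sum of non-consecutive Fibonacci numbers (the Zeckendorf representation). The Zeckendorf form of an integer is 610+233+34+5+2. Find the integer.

884

610+233+34+5+2 = 884.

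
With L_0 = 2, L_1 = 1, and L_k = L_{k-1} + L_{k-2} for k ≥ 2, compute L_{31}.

Iterating the recurrence up to L_{23} = 64079 and L_{22} = 39603:
L_{24} = L_{23} + L_{22} = 64079 + 39603 = 103682
L_{25} = L_{24} + L_{23} = 103682 + 64079 = 167761
L_{26} = L_{25} + L_{24} = 167761 + 103682 = 271443
L_{27} = L_{26} + L_{25} = 271443 + 167761 = 439204
L_{28} = L_{27} + L_{26} = 439204 + 271443 = 710647
L_{29} = L_{28} + L_{27} = 710647 + 439204 = 1149851
L_{30} = L_{29} + L_{28} = 1149851 + 710647 = 1860498
L_{31} = L_{30} + L_{29} = 1860498 + 1149851 = 3010349

3010349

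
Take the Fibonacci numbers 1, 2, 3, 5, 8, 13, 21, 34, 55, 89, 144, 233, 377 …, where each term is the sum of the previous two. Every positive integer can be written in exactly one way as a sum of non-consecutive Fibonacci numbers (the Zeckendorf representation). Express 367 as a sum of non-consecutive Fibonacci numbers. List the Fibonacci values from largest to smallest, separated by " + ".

233 + 89 + 34 + 8 + 3

Repeatedly subtract the largest Fibonacci number that fits:
subtract 233 from 367: 134 remains
subtract 89 from 134: 45 remains
subtract 34 from 45: 11 remains
subtract 8 from 11: 3 remains
subtract 3 from 3: 0 remains
So 367 = 233 + 89 + 34 + 8 + 3, with no two terms consecutive in the sequence.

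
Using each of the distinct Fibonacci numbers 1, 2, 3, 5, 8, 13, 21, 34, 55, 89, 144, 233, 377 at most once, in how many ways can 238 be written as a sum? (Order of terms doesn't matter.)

Each representation comes from the Zeckendorf form by replacing some F_k with F_{k−1} + F_{k−2} where possible.
238 = 233+5 = 233+3+2 = 144+89+5 = … (6 more), for 9 in all.

9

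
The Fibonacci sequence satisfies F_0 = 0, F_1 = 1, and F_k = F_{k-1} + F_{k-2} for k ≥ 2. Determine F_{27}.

Iterating the recurrence up to F_{20} = 6765 and F_{19} = 4181:
F_{21} = F_{20} + F_{19} = 6765 + 4181 = 10946
F_{22} = F_{21} + F_{20} = 10946 + 6765 = 17711
F_{23} = F_{22} + F_{21} = 17711 + 10946 = 28657
F_{24} = F_{23} + F_{22} = 28657 + 17711 = 46368
F_{25} = F_{24} + F_{23} = 46368 + 28657 = 75025
F_{26} = F_{25} + F_{24} = 75025 + 46368 = 121393
F_{27} = F_{26} + F_{25} = 121393 + 75025 = 196418

196418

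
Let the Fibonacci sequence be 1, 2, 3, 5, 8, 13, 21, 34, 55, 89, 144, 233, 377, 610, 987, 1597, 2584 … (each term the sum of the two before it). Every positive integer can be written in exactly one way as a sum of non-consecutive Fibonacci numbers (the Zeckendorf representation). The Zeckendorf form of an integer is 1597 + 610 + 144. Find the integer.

1597 + 610 + 144 = 2351.

2351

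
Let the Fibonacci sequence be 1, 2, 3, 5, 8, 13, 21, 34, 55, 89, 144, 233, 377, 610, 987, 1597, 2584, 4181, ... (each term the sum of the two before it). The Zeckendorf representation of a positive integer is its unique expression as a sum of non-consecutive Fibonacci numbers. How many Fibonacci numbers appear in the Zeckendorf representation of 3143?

6

3143: greatest Fibonacci not exceeding it is 2584, leaving 559
559: greatest Fibonacci not exceeding it is 377, leaving 182
182: greatest Fibonacci not exceeding it is 144, leaving 38
38: greatest Fibonacci not exceeding it is 34, leaving 4
4: greatest Fibonacci not exceeding it is 3, leaving 1
1: greatest Fibonacci not exceeding it is 1, leaving 0
3143 = 2584 + 377 + 144 + 34 + 3 + 1, which has 6 terms.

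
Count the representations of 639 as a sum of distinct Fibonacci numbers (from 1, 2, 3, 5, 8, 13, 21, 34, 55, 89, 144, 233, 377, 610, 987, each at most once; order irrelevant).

20

639 = 610+21+8 = 610+21+5+3 = 377+233+21+8 = 610+21+5+2+1 = 610+13+8+5+3 = … (15 more), for 20 in all.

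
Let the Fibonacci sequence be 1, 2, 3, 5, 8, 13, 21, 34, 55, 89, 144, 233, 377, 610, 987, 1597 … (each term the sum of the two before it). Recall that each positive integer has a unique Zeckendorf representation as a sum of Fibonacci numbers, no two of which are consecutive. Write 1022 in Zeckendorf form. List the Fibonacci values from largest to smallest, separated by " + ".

987 + 34 + 1

1022 − 987 = 35
35 − 34 = 1
1 − 1 = 0
So 1022 = 987 + 34 + 1, with no two terms consecutive in the sequence.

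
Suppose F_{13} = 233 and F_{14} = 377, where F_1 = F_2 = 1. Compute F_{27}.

By F_{2k+1} = F_k² + F_{k+1}²: F_{27} = 233² + 377² = 54289 + 142129 = 196418.

196418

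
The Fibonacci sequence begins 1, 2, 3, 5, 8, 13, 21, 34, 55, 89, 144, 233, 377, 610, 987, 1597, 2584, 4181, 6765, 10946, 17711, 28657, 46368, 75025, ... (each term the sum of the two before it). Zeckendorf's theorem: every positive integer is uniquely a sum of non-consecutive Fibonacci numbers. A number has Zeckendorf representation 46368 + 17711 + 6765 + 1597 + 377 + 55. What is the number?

72873

46368 + 17711 + 6765 + 1597 + 377 + 55 = 72873.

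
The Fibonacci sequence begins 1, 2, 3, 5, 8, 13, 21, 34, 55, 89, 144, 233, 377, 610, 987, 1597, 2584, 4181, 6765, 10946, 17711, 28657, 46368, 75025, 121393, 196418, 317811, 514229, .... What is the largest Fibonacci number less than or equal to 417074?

317811

317811 ≤ 417074 < 514229, so the largest Fibonacci number not exceeding 417074 is 317811.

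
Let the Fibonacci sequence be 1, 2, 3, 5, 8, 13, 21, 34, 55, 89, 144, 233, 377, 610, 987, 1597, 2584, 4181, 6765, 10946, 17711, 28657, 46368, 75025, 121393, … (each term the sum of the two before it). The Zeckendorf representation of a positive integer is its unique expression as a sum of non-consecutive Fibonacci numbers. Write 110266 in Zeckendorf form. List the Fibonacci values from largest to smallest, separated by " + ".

Repeatedly subtract the largest Fibonacci number that fits:
75025 ≤ 110266 < 121393, so take 75025; remainder 35241
28657 ≤ 35241 < 46368, so take 28657; remainder 6584
4181 ≤ 6584 < 6765, so take 4181; remainder 2403
1597 ≤ 2403 < 2584, so take 1597; remainder 806
610 ≤ 806 < 987, so take 610; remainder 196
144 ≤ 196 < 233, so take 144; remainder 52
34 ≤ 52 < 55, so take 34; remainder 18
13 ≤ 18 < 21, so take 13; remainder 5
5 ≤ 5 < 8, so take 5; remainder 0
So 110266 = 75025 + 28657 + 4181 + 1597 + 610 + 144 + 34 + 13 + 5, with no two terms consecutive in the sequence.

75025 + 28657 + 4181 + 1597 + 610 + 144 + 34 + 13 + 5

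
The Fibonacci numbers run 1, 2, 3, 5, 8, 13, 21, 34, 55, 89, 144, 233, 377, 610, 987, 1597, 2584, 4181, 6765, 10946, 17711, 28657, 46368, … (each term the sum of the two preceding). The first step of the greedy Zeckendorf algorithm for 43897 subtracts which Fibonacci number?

28657 ≤ 43897 < 46368, so the largest Fibonacci number not exceeding 43897 is 28657.

28657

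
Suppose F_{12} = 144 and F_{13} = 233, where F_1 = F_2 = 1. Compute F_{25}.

75025

By F_{2k+1} = F_k² + F_{k+1}²: F_{25} = 144² + 233² = 20736 + 54289 = 75025.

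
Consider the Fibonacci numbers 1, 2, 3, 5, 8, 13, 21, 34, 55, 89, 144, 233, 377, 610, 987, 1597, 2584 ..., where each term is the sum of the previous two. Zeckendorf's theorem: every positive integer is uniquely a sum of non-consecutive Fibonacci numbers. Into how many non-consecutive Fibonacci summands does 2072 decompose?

Greedily peel off the largest Fibonacci term at each step:
2072: greatest Fibonacci not exceeding it is 1597, leaving 475
475: greatest Fibonacci not exceeding it is 377, leaving 98
98: greatest Fibonacci not exceeding it is 89, leaving 9
9: greatest Fibonacci not exceeding it is 8, leaving 1
1: greatest Fibonacci not exceeding it is 1, leaving 0
2072 = 1597 + 377 + 89 + 8 + 1, which has 5 terms.

5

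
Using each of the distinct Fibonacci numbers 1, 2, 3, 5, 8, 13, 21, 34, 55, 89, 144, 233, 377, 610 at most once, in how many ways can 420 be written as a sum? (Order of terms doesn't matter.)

Each representation comes from the Zeckendorf form by replacing some F_k with F_{k−1} + F_{k−2} where possible.
420 = 377+34+8+1 = 377+34+5+3+1 = 377+21+13+8+1 = 233+144+34+8+1 = 377+21+13+5+3+1 = … (7 more), for 12 in all.

12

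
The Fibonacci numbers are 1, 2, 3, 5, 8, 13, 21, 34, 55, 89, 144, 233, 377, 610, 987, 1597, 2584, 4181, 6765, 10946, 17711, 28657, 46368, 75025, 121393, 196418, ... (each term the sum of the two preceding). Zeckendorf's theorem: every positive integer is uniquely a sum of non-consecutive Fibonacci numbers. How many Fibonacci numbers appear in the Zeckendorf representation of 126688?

7

subtract 121393 from 126688: 5295 remains
subtract 4181 from 5295: 1114 remains
subtract 987 from 1114: 127 remains
subtract 89 from 127: 38 remains
subtract 34 from 38: 4 remains
subtract 3 from 4: 1 remains
subtract 1 from 1: 0 remains
126688 = 121393 + 4181 + 987 + 89 + 34 + 3 + 1, which has 7 terms.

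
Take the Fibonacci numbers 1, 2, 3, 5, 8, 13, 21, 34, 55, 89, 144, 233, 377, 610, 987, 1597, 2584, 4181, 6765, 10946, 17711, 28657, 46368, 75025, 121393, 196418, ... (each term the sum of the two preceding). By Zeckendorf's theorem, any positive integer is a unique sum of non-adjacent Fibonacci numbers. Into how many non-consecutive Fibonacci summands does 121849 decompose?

subtract 121393 from 121849: 456 remains
subtract 377 from 456: 79 remains
subtract 55 from 79: 24 remains
subtract 21 from 24: 3 remains
subtract 3 from 3: 0 remains
121849 = 121393 + 377 + 55 + 21 + 3, which has 5 terms.

5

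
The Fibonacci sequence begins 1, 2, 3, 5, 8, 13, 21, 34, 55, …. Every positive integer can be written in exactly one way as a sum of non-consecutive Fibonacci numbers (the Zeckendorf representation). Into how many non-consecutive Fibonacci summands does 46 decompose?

4

34 ≤ 46 < 55, so take 34; remainder 12
8 ≤ 12 < 13, so take 8; remainder 4
3 ≤ 4 < 5, so take 3; remainder 1
1 ≤ 1 < 2, so take 1; remainder 0
46 = 34 + 8 + 3 + 1, which has 4 terms.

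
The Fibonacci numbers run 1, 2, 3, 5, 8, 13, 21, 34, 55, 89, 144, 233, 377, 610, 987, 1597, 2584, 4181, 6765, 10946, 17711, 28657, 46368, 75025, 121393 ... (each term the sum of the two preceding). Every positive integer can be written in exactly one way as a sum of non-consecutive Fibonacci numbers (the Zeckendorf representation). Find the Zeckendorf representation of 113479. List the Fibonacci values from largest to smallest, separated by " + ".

Greedy algorithm:
113479 − 75025 = 38454
38454 − 28657 = 9797
9797 − 6765 = 3032
3032 − 2584 = 448
448 − 377 = 71
71 − 55 = 16
16 − 13 = 3
3 − 3 = 0
So 113479 = 75025 + 28657 + 6765 + 2584 + 377 + 55 + 13 + 3, with no two terms consecutive in the sequence.

75025 + 28657 + 6765 + 2584 + 377 + 55 + 13 + 3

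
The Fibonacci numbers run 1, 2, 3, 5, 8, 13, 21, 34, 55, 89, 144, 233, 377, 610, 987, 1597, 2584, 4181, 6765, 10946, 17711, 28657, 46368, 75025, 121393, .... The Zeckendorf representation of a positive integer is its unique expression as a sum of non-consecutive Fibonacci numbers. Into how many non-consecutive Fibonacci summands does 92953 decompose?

Greedy algorithm:
largest Fibonacci ≤ 92953 is 75025; 92953 − 75025 = 17928
largest Fibonacci ≤ 17928 is 17711; 17928 − 17711 = 217
largest Fibonacci ≤ 217 is 144; 217 − 144 = 73
largest Fibonacci ≤ 73 is 55; 73 − 55 = 18
largest Fibonacci ≤ 18 is 13; 18 − 13 = 5
largest Fibonacci ≤ 5 is 5; 5 − 5 = 0
92953 = 75025 + 17711 + 144 + 55 + 13 + 5, which has 6 terms.

6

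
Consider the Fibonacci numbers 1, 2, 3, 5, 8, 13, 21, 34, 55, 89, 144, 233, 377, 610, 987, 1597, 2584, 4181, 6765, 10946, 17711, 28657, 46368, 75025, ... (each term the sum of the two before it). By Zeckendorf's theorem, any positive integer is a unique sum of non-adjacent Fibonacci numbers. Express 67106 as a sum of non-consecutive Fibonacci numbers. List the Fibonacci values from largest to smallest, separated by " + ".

46368 + 17711 + 2584 + 377 + 55 + 8 + 3

Greedily peel off the largest Fibonacci term at each step:
67106 − 46368 = 20738
20738 − 17711 = 3027
3027 − 2584 = 443
443 − 377 = 66
66 − 55 = 11
11 − 8 = 3
3 − 3 = 0
So 67106 = 46368 + 17711 + 2584 + 377 + 55 + 8 + 3, with no two terms consecutive in the sequence.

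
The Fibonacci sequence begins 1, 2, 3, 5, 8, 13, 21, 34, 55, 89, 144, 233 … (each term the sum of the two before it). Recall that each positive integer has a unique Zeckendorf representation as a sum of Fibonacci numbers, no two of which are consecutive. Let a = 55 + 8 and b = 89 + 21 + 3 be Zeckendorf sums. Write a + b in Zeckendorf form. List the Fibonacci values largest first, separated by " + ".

The two numbers are 63 and 113, so their sum is 176.
Repeatedly subtract the largest Fibonacci number that fits:
176 − 144 = 32
32 − 21 = 11
11 − 8 = 3
3 − 3 = 0

144 + 21 + 8 + 3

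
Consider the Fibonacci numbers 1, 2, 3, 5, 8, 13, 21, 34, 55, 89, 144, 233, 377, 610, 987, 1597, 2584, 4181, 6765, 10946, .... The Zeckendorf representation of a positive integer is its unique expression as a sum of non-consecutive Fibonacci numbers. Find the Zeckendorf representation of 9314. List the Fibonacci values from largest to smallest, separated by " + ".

Greedily peel off the largest Fibonacci term at each step:
subtract 6765 from 9314: 2549 remains
subtract 1597 from 2549: 952 remains
subtract 610 from 952: 342 remains
subtract 233 from 342: 109 remains
subtract 89 from 109: 20 remains
subtract 13 from 20: 7 remains
subtract 5 from 7: 2 remains
subtract 2 from 2: 0 remains
So 9314 = 6765 + 1597 + 610 + 233 + 89 + 13 + 5 + 2, with no two terms consecutive in the sequence.

6765 + 1597 + 610 + 233 + 89 + 13 + 5 + 2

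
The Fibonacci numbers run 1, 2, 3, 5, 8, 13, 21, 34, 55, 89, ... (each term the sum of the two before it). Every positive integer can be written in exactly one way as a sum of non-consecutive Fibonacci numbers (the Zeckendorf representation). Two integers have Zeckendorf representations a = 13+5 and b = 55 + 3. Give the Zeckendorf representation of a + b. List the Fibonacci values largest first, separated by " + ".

55 + 21

The two numbers are 18 and 58, so their sum is 76.
Greedy algorithm:
largest Fibonacci ≤ 76 is 55; 76 − 55 = 21
largest Fibonacci ≤ 21 is 21; 21 − 21 = 0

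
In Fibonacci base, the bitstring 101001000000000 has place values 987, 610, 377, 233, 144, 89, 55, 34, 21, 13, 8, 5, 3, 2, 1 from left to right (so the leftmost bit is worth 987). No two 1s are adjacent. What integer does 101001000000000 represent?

Summing the place values of the 1 bits: 987 + 377 + 89 = 1453.

1453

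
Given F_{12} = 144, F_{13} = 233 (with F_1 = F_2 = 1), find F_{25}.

By the addition formula F_{m+n} = F_m F_{n+1} + F_{m−1} F_n with m=13, n=12: F_{25} = 233·233 + 144·144 = 54289 + 20736 = 75025.

75025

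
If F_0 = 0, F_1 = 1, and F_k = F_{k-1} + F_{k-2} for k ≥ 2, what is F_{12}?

144

Iterating the recurrence up to F_{5} = 5 and F_{4} = 3:
F_{6} = F_{5} + F_{4} = 5 + 3 = 8
F_{7} = F_{6} + F_{5} = 8 + 5 = 13
F_{8} = F_{7} + F_{6} = 13 + 8 = 21
F_{9} = F_{8} + F_{7} = 21 + 13 = 34
F_{10} = F_{9} + F_{8} = 34 + 21 = 55
F_{11} = F_{10} + F_{9} = 55 + 34 = 89
F_{12} = F_{11} + F_{10} = 89 + 55 = 144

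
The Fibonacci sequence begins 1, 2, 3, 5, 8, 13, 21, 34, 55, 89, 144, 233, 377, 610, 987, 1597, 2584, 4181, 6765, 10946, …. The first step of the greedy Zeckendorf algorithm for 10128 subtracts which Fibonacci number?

6765 ≤ 10128 < 10946, so the largest Fibonacci number not exceeding 10128 is 6765.

6765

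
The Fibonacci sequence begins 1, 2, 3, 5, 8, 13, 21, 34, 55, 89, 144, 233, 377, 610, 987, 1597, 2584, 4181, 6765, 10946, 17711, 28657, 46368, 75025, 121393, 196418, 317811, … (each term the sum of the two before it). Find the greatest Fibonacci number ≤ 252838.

196418

196418 ≤ 252838 < 317811, so the largest Fibonacci number not exceeding 252838 is 196418.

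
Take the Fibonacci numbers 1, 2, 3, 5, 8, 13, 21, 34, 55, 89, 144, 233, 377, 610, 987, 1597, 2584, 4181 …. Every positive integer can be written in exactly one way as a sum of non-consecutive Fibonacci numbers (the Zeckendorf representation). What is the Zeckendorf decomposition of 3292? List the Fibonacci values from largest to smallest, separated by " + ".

Greedily peel off the largest Fibonacci term at each step:
3292: greatest Fibonacci not exceeding it is 2584, leaving 708
708: greatest Fibonacci not exceeding it is 610, leaving 98
98: greatest Fibonacci not exceeding it is 89, leaving 9
9: greatest Fibonacci not exceeding it is 8, leaving 1
1: greatest Fibonacci not exceeding it is 1, leaving 0
So 3292 = 2584 + 610 + 89 + 8 + 1, with no two terms consecutive in the sequence.

2584 + 610 + 89 + 8 + 1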